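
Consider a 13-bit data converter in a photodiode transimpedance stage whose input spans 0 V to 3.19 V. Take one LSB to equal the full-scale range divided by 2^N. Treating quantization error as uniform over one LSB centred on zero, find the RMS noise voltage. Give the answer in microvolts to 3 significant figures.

112 µV

Range is 3.19 V.
LSB = 3.19 V ÷ 2^13 = 3.19/8192 V = 389.40 µV.
For a uniform distribution on [−LSB/2, +LSB/2], V_rms = LSB/√12 = 389.40 µV/3.4641 = 112 µV.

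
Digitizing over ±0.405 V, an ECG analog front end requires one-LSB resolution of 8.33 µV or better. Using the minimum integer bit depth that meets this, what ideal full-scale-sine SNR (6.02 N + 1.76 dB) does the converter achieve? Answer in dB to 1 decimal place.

Full-scale range = 0.405 V − (-0.405 V) = 0.81 V.
Required number of levels: 0.81/8.33 µV = 97239; smallest N with 2^N ≥ that is 17.
6.02(17) + 1.76 = 104.10 dB.

104.1 dB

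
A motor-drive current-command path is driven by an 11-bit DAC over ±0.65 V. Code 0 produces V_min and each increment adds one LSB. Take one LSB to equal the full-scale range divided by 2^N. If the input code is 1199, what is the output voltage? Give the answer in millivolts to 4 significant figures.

111.1 mV

Span: 0.65 V − (-0.65 V) = 1.3 V. LSB = 1.3 V / 2^11.
Output = V_min + (1199/2048) × range = -0.65 + 0.585449 × 1.3 V
      = -0.65 + 0.761084 = 0.111084 V.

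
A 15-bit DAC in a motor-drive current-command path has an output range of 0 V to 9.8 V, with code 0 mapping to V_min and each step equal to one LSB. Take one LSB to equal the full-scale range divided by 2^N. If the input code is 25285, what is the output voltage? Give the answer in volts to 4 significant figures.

Range is 9.8 V. LSB = 9.8 V / 2^15.
Output = V_min + (25285/32768) × range = 0 + 0.771637 × 9.8 V
      = 0 + 7.56204 = 7.56204 V.

7.562 V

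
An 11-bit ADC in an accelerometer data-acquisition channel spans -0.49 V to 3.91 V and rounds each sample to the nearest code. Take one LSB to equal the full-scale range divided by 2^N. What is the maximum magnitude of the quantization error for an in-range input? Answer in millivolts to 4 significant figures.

1.074 mV

Range = 3.91 − (-0.49) = 4.4 V.
LSB = 4.4 V ÷ 2^11 = 4.4/2048 V = 2.14844 mV.
|e|_max = LSB/2 = 1.074 mV.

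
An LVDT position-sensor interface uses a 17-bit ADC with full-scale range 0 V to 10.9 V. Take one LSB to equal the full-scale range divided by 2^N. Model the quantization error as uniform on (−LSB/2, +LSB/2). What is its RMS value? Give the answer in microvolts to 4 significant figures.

Span = 10.9 V.
LSB = 10.9 V / 2^17 = 83.1604 µV.
For a uniform distribution on [−LSB/2, +LSB/2], V_rms = LSB/√12 = 83.1604 µV/3.4641 = 24.01 µV.

24.01 µV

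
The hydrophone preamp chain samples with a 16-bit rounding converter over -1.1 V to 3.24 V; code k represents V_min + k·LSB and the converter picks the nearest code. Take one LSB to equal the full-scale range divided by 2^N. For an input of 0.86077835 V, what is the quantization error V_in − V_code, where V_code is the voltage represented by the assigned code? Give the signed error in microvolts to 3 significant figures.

Span: 3.24 V − (-1.1 V) = 4.34 V. LSB = 4.34 V / 2^16 ≈ 66.22 µV.
(0.86077835 − (-1.1)) / LSB = 1.96077835 × 65536/4.34 = 29608.6567. Nearest integer: k = 29609.
Reconstructed level: -1.1 + 29609 × 4.34/65536 V = 0.86080108643 V.
Error = V_in − V_code = 0.86077835 − (0.86080108643) = −22.7 µV.

−22.7 µV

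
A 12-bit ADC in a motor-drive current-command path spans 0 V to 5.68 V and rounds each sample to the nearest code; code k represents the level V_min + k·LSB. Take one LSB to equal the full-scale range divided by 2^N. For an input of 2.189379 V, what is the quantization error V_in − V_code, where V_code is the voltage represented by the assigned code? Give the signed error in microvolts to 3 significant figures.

Full-scale range = 5.68 V. LSB = 5.68 V / 2^12 ≈ 1.387 mV.
Position in LSBs: (2.189379 − (0)) × 4096/5.68 = 1578.8198; rounding gives k = 1579.
Reconstructed level: 0 + 1579 × 5.68/4096 V = 2.189628906 V.
Error = V_in − V_code = 2.189379 − (2.189628906) = −250 µV.

−250 µV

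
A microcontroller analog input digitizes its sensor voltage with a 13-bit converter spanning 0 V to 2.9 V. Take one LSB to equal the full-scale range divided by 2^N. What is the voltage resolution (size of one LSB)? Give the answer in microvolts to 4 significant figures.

Range is 2.9 V.
There are 2^13 = 8192 steps.
LSB = 2.9 V / 2^13 = 354.0 µV.

354.0 µV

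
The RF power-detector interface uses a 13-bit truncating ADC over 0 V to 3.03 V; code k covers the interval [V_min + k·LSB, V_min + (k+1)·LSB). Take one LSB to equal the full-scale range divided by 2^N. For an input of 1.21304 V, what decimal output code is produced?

3279

Span = 3.03 V. LSB = 3.03 V / 2^13 ≈ 369.9 µV.
V_in − V_min = 1.21304 − (0) = 1.21304 V.
Divide by LSB: 1.21304 × 8192/3.03 = 3279.6118.
Truncating gives code 3279.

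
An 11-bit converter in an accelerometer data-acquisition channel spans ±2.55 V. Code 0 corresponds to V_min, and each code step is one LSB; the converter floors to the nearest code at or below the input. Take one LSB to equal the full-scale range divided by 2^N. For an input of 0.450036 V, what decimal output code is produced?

1204

Full-scale range = 2.55 V − (-2.55 V) = 5.1 V. LSB = 5.1 V / 2^11 ≈ 2.490 mV.
code = ⌊(V_in − V_min)/LSB⌋ = ⌊(V_in − V_min) × 2^11 / range⌋
     = ⌊(0.450036 − (-2.55)) × 2048 / 5.1⌋ = ⌊3.000036 × 2048/5.1⌋
     = ⌊1204.720⌋ = 1204.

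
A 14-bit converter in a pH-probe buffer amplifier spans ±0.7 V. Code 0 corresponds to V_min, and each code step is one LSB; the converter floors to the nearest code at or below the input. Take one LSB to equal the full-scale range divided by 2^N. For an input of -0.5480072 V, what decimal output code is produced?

1778

The full-scale span is 0.7 − (-0.7) = 1.4 V. LSB = 1.4 V / 2^14 ≈ 85.45 µV.
(V_in − V_min) × 2^14/range = (-0.5480072 − (-0.7)) × 16384/1.4 = 1778.750.
Floor → code = 1778.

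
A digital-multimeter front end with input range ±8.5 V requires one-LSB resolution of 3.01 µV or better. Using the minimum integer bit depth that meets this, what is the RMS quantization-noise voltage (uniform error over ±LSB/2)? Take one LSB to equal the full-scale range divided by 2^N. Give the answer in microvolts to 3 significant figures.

Full-scale range = 8.5 V − (-8.5 V) = 17 V.
Levels needed ≥ 17/3.01 µV = 5.648e6. 2^23 = 8388608 suffices, so N_min = 23.
LSB = 17 V / 2^23 = 2.0266 µV.
V_rms = LSB/√12 = 0.585 µV.

0.585 µV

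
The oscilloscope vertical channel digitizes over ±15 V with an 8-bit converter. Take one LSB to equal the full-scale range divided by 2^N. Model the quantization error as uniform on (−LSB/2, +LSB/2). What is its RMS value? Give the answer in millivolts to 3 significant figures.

Full-scale range = 15 V − (-15 V) = 30 V.
Step size = 30/256 V = 117.19 mV.
σ_q = LSB/√12 = 117.19 mV/3.4641 = 33.8 mV.

33.8 mV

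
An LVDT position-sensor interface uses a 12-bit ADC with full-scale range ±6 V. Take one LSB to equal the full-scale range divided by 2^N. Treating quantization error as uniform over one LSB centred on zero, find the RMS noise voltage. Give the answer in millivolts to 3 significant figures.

0.846 mV

Range = 6 − (-6) = 12 V.
Step size = 12/4096 V = 2.9297 mV.
RMS of a uniform error over width LSB is LSB/√12 = 0.846 mV.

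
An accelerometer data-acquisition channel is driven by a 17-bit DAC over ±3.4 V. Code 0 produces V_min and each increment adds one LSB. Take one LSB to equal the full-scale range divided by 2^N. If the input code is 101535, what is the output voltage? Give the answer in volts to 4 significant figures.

Span: 3.4 V − (-3.4 V) = 6.8 V. LSB = 6.8 V / 2^17.
V_out = -3.4 + 101535 × (6.8/131072) V
      = -3.4 V + 5.26762 V = 1.86762 V.

1.868 V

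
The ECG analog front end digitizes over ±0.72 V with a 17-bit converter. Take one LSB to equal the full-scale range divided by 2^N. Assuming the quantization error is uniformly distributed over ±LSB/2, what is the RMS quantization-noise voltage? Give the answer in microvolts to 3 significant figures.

Full-scale range = 0.72 V − (-0.72 V) = 1.44 V.
Step size = 1.44/131072 V = 10.986 µV.
For a uniform distribution on [−LSB/2, +LSB/2], V_rms = LSB/√12 = 10.986 µV/3.4641 = 3.17 µV.

3.17 µV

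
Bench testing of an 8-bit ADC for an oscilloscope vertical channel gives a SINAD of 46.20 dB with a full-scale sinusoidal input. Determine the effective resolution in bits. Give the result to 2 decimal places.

7.38 bits

Inverting SNR = 6.02 N + 1.76: N_eff = (46.20 − 1.76)/6.02 = 7.3821.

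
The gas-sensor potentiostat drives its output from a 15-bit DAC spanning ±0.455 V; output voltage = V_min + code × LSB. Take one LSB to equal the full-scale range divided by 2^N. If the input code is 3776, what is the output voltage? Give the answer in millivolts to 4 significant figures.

Range = 0.455 − (-0.455) = 0.91 V. LSB = 0.91 V / 2^15.
V_out = -0.455 + 3776 × (0.91/32768) V
      = -0.455 V + 0.104863 V = -0.350137 V.

-350.1 mV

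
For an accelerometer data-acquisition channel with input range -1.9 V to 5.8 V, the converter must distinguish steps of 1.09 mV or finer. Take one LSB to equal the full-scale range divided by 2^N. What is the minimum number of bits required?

13 bits

Span: 5.8 V − (-1.9 V) = 7.7 V.
Required number of levels: 7.7/1.09 mV = 7064.2; smallest N with 2^N ≥ that is 13.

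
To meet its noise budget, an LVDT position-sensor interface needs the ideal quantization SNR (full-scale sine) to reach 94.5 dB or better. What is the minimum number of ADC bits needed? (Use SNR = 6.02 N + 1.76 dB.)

Solving 6.02 N ≥ 94.5 − 1.76: N ≥ 15.405. Round up → N = 16.

16 bits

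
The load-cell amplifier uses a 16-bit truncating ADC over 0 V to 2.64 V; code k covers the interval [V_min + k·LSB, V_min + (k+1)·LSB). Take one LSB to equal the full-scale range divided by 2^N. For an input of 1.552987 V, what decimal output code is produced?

V_FS = 2.64 V. LSB = 2.64 V / 2^16 ≈ 40.28 µV.
(V_in − V_min) × 2^16/range = (1.552987 − (0)) × 65536/2.64 = 38551.726.
Floor → code = 38551.

38551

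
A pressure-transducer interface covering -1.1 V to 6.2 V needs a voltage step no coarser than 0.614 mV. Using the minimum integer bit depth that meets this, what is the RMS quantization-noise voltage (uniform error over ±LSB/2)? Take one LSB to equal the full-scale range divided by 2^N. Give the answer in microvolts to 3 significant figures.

129 µV

The full-scale span is 6.2 − (-1.1) = 7.3 V.
Need 2^N ≥ 7.3 V / 0.614 mV = 11890 → N_min = 14.
One LSB is 7.3 V / 16384 = 445.56 µV.
RMS noise = LSB/√12 = 129 µV.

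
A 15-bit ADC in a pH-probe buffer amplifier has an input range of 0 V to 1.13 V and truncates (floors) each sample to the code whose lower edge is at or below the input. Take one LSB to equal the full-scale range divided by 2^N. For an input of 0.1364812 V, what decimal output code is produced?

3957

Span = 1.13 V. LSB = 1.13 V / 2^15 ≈ 34.48 µV.
(V_in − V_min) × 2^15/range = (0.1364812 − (0)) × 32768/1.13 = 3957.713.
Floor → code = 3957.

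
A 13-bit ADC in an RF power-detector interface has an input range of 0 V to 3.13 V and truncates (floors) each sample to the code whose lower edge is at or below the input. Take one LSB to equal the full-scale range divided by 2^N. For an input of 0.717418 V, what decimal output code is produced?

1877

Full-scale range = 3.13 V. LSB = 3.13 V / 2^13 ≈ 382.1 µV.
(V_in − V_min) × 2^13/range = (0.717418 − (0)) × 8192/3.13 = 1877.664.
Floor → code = 1877.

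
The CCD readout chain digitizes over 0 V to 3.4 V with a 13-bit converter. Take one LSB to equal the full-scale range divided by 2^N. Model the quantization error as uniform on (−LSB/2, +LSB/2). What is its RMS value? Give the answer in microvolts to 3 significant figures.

120 µV

Full-scale range = 3.4 V.
LSB = 3.4 V / 2^13 = 415.04 µV.
For a uniform distribution on [−LSB/2, +LSB/2], V_rms = LSB/√12 = 415.04 µV/3.4641 = 120 µV.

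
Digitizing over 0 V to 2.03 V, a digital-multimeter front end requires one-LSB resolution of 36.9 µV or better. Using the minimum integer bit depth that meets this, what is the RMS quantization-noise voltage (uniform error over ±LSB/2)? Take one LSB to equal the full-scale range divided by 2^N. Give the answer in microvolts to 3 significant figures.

8.94 µV

Full-scale range = 2.03 V.
2.03 V / 36.9 µV = 55010. Since 2^15 = 32768 and 2^16 = 65536, N = 16.
LSB = 2.03 V ÷ 2^16 = 2.03/65536 V = 30.975 µV.
RMS noise = LSB/√12 = 8.94 µV.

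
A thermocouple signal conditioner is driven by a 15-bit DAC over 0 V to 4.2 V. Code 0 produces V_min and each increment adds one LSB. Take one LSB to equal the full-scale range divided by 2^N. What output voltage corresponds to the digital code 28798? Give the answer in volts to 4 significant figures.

Full-scale range = 4.2 V. LSB = 4.2 V / 2^15.
V_out = 0 + 28798 × (4.2/32768) V
      = 0 + 3.69115 = 3.69115 V.

3.691 V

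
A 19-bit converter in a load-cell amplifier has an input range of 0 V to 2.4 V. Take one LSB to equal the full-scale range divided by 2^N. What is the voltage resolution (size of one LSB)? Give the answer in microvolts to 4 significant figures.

4.578 µV

Full-scale range = 2.4 V.
There are 2^19 = 524288 steps.
LSB = 2.4 V / 2^19 = 4.578 µV.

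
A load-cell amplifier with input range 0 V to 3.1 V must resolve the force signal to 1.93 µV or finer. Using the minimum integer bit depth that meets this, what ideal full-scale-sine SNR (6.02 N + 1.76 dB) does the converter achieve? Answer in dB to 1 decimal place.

128.2 dB

Full-scale range = 3.1 V.
Need 2^N ≥ 3.1 V / 1.93 µV = 1.606e6 → N_min = 21.
SNR = 6.02 × 21 + 1.76 = 128.18 dB.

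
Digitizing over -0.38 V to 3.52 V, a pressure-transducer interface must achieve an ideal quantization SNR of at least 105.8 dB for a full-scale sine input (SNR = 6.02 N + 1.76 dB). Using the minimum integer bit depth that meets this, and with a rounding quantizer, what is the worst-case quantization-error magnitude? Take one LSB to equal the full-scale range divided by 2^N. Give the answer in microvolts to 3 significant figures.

7.44 µV

The full-scale span is 3.52 − (-0.38) = 3.9 V.
Required N = ⌈(105.8 − 1.76)/6.02⌉ = ⌈17.282⌉ = 18.
Step size = 3.9/262144 V = 14.877 µV.
Max error for round-to-nearest is LSB/2 = 7.44 µV.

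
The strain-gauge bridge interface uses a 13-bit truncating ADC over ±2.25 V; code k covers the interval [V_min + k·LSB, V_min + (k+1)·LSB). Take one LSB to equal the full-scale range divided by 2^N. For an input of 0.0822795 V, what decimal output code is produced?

Range = 2.25 − (-2.25) = 4.5 V. LSB = 4.5 V / 2^13 ≈ 0.5493 mV.
(V_in − V_min) × 2^13/range = (0.0822795 − (-2.25)) × 8192/4.5 = 4245.785.
Floor → code = 4245.

4245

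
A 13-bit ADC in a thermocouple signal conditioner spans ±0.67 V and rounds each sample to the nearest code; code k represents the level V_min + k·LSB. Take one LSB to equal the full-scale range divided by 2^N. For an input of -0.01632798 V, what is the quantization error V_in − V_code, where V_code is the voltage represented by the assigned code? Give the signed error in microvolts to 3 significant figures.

+29.4 µV

The full-scale span is 0.67 − (-0.67) = 1.34 V. LSB = 1.34 V / 2^13 ≈ 163.6 µV.
(-0.01632798 − (-0.67)) / LSB = 0.65367202 × 8192/1.34 = 3996.1800. Nearest integer: k = 3996.
V_code = -0.67 + (3996/8192) × 1.34 = -0.01635742188 V.
Error = V_in − V_code = -0.01632798 − (-0.01635742188) = +29.4 µV.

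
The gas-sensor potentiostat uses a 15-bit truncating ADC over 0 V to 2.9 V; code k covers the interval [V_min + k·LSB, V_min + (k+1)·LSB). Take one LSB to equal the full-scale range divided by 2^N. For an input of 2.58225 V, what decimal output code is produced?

29177

V_FS = 2.9 V. LSB = 2.9 V / 2^15 ≈ 88.50 µV.
(V_in − V_min) × 2^15/range = (2.58225 − (0)) × 32768/2.9 = 29177.644.
Floor → code = 29177.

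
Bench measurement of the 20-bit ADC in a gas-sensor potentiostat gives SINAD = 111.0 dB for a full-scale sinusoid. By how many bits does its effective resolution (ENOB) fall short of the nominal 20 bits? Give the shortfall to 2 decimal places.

1.85 bits

ENOB = (SINAD − 1.76)/6.02 = (111.0 − 1.76)/6.02 = 18.1462 bits.
Lost resolution: 20 − 18.1462 = 1.8538 bits.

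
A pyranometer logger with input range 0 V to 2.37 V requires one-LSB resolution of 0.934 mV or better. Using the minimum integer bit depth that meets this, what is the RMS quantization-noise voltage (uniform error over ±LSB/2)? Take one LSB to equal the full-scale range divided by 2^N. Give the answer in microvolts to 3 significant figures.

Span = 2.37 V.
Need 2^N ≥ 2.37 V / 0.934 mV = 2537 → N_min = 12.
Step size = 2.37/4096 V = 0.57861 mV.
σ_q = LSB/√12 = 0.57861 mV/3.4641 = 167 µV.

167 µV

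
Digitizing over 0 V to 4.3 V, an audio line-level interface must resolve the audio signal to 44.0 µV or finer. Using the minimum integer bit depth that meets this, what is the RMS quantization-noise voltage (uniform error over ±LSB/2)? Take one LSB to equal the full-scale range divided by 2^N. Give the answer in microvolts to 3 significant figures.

Range is 4.3 V.
4.3 V / 44.0 µV = 97730. Since 2^16 = 65536 and 2^17 = 131072, N = 17.
LSB = 4.3 V / 2^17 = 32.806 µV.
RMS noise = LSB/√12 = 9.47 µV.

9.47 µV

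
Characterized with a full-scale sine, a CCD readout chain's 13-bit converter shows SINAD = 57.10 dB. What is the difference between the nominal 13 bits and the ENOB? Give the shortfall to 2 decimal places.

N_eff = (57.10 − 1.76)/6.02 = 9.1927 bits.
Lost resolution: 13 − 9.1927 = 3.8073 bits.

3.81 bits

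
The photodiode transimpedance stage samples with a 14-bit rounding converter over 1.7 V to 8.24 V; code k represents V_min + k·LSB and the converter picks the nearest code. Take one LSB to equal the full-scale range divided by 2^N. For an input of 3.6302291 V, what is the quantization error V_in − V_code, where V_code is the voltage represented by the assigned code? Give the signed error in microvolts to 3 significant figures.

−157 µV

Full-scale range = 8.24 V − (1.7 V) = 6.54 V. LSB = 6.54 V / 2^14 ≈ 399.2 µV.
(V_in − V_min)/LSB = (3.6302291 − (1.7)) × 16384/6.54 = 4835.6076 → nearest code k = 4836.
V_code = V_min + k × range/2^14 = 1.7 + 4836 × 6.54/16384 = 3.6303857422 V.
V_in − V_code = 3.6302291 − (3.6303857422) = −157 µV.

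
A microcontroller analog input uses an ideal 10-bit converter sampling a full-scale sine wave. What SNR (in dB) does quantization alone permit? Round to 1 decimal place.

62.0 dB

For an ideal N-bit converter with full-scale sine input, SNR = 6.02 N + 1.76 dB. SNR = 6.02 × 10 + 1.76 = 60.20 + 1.76 = 61.96 dB.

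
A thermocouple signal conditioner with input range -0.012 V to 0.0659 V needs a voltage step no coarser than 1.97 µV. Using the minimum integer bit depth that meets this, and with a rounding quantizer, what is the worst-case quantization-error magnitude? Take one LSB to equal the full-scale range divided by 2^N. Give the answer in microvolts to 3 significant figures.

The full-scale span is 0.0659 − (-0.012) = 0.0779 V.
0.0779 V / 1.97 µV = 39540. Since 2^15 = 32768 and 2^16 = 65536, N = 16.
Step size = 0.0779/65536 V = 1.1887 µV.
Half an LSB is 0.594 µV.

0.594 µV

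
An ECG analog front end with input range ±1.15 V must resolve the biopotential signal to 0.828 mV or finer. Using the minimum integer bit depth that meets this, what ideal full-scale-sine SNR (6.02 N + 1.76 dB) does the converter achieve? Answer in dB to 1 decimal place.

74.0 dB

The full-scale span is 1.15 − (-1.15) = 2.3 V.
Need 2^N ≥ 2.3 V / 0.828 mV = 2778 → N_min = 12.
Ideal SNR at N = 12: 6.02·12 + 1.76 = 74.0 dB.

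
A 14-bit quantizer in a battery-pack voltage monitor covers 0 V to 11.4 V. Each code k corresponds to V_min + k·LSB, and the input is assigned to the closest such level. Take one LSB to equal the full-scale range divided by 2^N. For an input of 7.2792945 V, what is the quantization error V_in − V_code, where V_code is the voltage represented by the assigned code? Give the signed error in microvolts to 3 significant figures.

−173 µV

Full-scale range = 11.4 V. LSB = 11.4 V / 2^14 ≈ 0.6958 mV.
Position in LSBs: (7.2792945 − (0)) × 16384/11.4 = 10461.7510; rounding gives k = 10462.
Reconstructed level: 0 + 10462 × 11.4/16384 V = 7.2794677734 V.
Error = V_in − V_code = 7.2792945 − (7.2794677734) = −173 µV.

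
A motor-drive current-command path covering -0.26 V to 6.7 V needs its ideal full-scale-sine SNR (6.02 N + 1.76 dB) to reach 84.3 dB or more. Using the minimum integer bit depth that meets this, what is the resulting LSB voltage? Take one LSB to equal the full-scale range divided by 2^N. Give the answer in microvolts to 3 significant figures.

425 µV

The full-scale span is 6.7 − (-0.26) = 6.96 V.
6.02 N + 1.76 ≥ 84.3 gives N ≥ 13.711, so the minimum integer is 14.
One LSB is 6.96 V / 16384 = 425 µV.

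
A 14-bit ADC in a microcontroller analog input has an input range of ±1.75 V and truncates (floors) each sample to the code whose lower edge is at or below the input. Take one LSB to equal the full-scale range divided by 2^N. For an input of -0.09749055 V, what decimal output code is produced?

Range = 1.75 − (-1.75) = 3.5 V. LSB = 3.5 V / 2^14 ≈ 213.6 µV.
(V_in − V_min) × 2^14/range = (-0.09749055 − (-1.75)) × 16384/3.5 = 7735.633.
Floor → code = 7735.

7735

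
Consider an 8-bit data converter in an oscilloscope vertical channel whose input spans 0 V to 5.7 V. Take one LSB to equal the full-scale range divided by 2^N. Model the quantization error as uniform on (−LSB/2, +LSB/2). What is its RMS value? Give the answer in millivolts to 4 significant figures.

6.428 mV

V_FS = 5.7 V.
LSB = 5.7 V / 2^8 = 22.2656 mV.
For a uniform distribution on [−LSB/2, +LSB/2], V_rms = LSB/√12 = 22.2656 mV/3.4641 = 6.428 mV.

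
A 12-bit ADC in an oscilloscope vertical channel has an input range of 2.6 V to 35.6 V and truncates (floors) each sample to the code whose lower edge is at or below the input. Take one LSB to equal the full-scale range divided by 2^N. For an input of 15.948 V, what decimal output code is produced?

1656

The full-scale span is 35.6 − (2.6) = 33 V. LSB = 33 V / 2^12 ≈ 8.057 mV.
V_in − V_min = 15.948 − (2.6) = 13.348 V.
Divide by LSB: 13.348 × 4096/33 = 1656.7699.
Truncating gives code 1656.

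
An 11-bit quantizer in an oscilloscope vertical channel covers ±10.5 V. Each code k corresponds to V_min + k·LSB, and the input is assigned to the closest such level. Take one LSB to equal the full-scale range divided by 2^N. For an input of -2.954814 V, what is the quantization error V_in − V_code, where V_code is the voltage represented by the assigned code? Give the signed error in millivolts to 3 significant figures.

The full-scale span is 10.5 − (-10.5) = 21 V. LSB = 21 V / 2^11 ≈ 10.25 mV.
(-2.954814 − (-10.5)) / LSB = 7.545186 × 2048/21 = 735.8353. Nearest integer: k = 736.
V_code = -10.5 + (736/2048) × 21 = -2.953125000 V.
e = -2.954814 − (-2.953125000) = −1.69 mV.

−1.69 mV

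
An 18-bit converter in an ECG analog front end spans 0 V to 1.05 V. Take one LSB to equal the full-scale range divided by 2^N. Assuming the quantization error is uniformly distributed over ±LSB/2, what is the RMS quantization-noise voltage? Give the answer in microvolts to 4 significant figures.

V_FS = 1.05 V.
One LSB is 1.05 V / 262144 = 4.00543 µV.
For a uniform distribution on [−LSB/2, +LSB/2], V_rms = LSB/√12 = 4.00543 µV/3.4641 = 1.156 µV.

1.156 µV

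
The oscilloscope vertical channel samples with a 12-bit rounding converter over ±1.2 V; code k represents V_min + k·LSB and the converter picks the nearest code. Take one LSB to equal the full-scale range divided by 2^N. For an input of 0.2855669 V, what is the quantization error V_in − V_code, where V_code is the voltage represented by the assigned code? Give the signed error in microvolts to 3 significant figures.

+215 µV

Range = 1.2 − (-1.2) = 2.4 V. LSB = 2.4 V / 2^12 ≈ 0.5859 mV.
Position in LSBs: (0.2855669 − (-1.2)) × 4096/2.4 = 2535.3675; rounding gives k = 2535.
Reconstructed level: -1.2 + 2535 × 2.4/4096 V = 0.2853515625 V.
e = 0.2855669 − (0.2853515625) = +215 µV.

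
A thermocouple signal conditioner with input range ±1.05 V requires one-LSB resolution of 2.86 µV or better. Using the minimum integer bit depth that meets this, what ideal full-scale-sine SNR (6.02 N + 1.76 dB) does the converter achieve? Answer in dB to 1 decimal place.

122.2 dB

Full-scale range = 1.05 V − (-1.05 V) = 2.1 V.
2.1 V / 2.86 µV = 734300. Since 2^19 = 524288 and 2^20 = 1048576, N = 20.
Ideal SNR at N = 20: 6.02·20 + 1.76 = 122.2 dB.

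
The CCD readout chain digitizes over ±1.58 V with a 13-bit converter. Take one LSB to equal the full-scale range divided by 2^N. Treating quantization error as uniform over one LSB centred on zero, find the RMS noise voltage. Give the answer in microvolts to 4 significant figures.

111.4 µV

Range = 1.58 − (-1.58) = 3.16 V.
One LSB is 3.16 V / 8192 = 385.742 µV.
σ_q = LSB/√12 = 385.742 µV/3.4641 = 111.4 µV.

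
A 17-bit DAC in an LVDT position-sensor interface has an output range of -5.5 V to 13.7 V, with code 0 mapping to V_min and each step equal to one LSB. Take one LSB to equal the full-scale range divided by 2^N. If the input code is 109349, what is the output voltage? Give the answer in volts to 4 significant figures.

10.52 V

The full-scale span is 13.7 − (-5.5) = 19.2 V. LSB = 19.2 V / 2^17.
V_out = V_min + code × LSB = -5.5 V + 109349 × 19.2 V / 131072
      = -5.5 V + 16.0179 V = 10.5179 V.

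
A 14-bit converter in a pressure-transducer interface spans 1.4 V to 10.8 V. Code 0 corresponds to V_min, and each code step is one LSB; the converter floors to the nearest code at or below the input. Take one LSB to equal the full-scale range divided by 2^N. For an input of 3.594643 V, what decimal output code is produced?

Full-scale range = 10.8 V − (1.4 V) = 9.4 V. LSB = 9.4 V / 2^14 ≈ 0.5737 mV.
code = ⌊(V_in − V_min)/LSB⌋ = ⌊(V_in − V_min) × 2^14 / range⌋
     = ⌊(3.594643 − (1.4)) × 16384 / 9.4⌋ = ⌊2.194643 × 16384/9.4⌋
     = ⌊3825.216⌋ = 3825.

3825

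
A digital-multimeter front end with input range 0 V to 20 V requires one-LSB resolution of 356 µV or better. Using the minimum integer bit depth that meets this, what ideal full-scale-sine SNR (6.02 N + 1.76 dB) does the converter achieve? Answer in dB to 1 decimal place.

Full-scale range = 20 V.
Levels needed ≥ 20/356 µV = 56180. 2^16 = 65536 suffices, so N_min = 16.
Ideal SNR at N = 16: 6.02·16 + 1.76 = 98.1 dB.

98.1 dB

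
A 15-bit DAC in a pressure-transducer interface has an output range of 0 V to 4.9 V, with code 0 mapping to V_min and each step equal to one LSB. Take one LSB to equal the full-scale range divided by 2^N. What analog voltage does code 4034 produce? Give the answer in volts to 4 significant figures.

Full-scale range = 4.9 V. LSB = 4.9 V / 2^15.
Output = V_min + (4034/32768) × range = 0 + 0.123108 × 4.9 V
      = 0 V + 0.603229 V = 0.603229 V.

0.6032 V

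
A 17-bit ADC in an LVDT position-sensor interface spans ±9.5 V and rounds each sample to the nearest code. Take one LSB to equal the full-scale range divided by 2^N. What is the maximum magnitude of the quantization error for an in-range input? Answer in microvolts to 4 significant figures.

Full-scale range = 9.5 V − (-9.5 V) = 19 V.
LSB = 19 V / 2^17 = 144.958 µV.
Worst-case error for round-to-nearest is half an LSB: 72.48 µV.

72.48 µV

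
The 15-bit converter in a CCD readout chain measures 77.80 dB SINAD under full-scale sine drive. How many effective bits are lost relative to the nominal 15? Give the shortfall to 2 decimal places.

ENOB = (SINAD − 1.76)/6.02 = (77.80 − 1.76)/6.02 = 12.6312 bits.
Lost resolution: 15 − 12.6312 = 2.3688 bits.

2.37 bits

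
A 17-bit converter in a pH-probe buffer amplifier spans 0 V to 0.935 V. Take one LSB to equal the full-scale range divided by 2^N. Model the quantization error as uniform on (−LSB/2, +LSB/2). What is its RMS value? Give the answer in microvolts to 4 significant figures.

Full-scale range = 0.935 V.
One LSB is 0.935 V / 131072 = 7.13348 µV.
σ_q = LSB/√12 = 7.13348 µV/3.4641 = 2.059 µV.

2.059 µV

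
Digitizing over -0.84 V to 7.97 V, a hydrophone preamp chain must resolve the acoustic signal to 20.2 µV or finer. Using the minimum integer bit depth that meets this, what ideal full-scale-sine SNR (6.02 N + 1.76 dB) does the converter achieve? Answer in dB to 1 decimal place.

The full-scale span is 7.97 − (-0.84) = 8.81 V.
8.81 V / 20.2 µV = 436100. Since 2^18 = 262144 and 2^19 = 524288, N = 19.
6.02(19) + 1.76 = 116.14 dB.

116.1 dB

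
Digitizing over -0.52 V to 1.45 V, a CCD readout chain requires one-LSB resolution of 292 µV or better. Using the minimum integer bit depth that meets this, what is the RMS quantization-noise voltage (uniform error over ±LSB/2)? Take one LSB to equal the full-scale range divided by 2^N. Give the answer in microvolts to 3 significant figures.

Range = 1.45 − (-0.52) = 1.97 V.
1.97 V / 292 µV = 6747. Since 2^12 = 4096 and 2^13 = 8192, N = 13.
Step size = 1.97/8192 V = 240.48 µV.
σ_q = LSB/√12 = 240.48 µV/3.4641 = 69.4 µV.

69.4 µV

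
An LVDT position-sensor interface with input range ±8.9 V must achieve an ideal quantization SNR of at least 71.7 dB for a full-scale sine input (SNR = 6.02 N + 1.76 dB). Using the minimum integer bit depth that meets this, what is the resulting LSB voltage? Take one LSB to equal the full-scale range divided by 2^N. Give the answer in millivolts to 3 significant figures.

4.35 mV

Range = 8.9 − (-8.9) = 17.8 V.
6.02 N + 1.76 ≥ 71.7 gives N ≥ 11.618, so the minimum integer is 12.
LSB = 17.8 V ÷ 2^12 = 17.8/4096 V = 4.35 mV.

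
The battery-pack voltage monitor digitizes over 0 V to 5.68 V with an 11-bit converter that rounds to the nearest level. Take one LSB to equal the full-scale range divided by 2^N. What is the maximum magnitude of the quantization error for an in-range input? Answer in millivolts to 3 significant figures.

Range is 5.68 V.
LSB = 5.68 V ÷ 2^11 = 5.68/2048 V = 2.7734 mV.
A rounding quantizer has |error| ≤ LSB/2 = 1.39 mV.

1.39 mV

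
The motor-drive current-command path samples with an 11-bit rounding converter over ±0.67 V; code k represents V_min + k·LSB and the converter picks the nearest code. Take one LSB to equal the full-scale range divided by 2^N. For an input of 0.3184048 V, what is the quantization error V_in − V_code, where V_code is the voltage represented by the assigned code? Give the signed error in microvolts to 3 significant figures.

−238 µV

Span: 0.67 V − (-0.67 V) = 1.34 V. LSB = 1.34 V / 2^11 ≈ 0.6543 mV.
Position in LSBs: (0.3184048 − (-0.67)) × 2048/1.34 = 1510.6366; rounding gives k = 1511.
Reconstructed level: -0.67 + 1511 × 1.34/2048 V = 0.3186425781 V.
e = 0.3184048 − (0.3186425781) = −238 µV.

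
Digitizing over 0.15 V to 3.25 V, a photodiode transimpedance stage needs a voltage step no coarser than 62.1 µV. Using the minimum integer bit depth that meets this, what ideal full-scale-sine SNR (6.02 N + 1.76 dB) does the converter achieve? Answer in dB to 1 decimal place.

The full-scale span is 3.25 − (0.15) = 3.1 V.
Required number of levels: 3.1/62.1 µV = 49919; smallest N with 2^N ≥ that is 16.
6.02(16) + 1.76 = 98.08 dB.

98.1 dB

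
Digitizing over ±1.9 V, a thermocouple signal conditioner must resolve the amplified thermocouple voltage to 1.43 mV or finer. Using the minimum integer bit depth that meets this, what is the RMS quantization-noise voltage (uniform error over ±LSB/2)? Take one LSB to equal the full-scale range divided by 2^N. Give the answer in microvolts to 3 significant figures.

Span: 1.9 V − (-1.9 V) = 3.8 V.
Need 2^N ≥ 3.8 V / 1.43 mV = 2657 → N_min = 12.
LSB = 3.8 V / 2^12 = 0.92773 mV.
V_rms = LSB/√12 = 268 µV.

268 µV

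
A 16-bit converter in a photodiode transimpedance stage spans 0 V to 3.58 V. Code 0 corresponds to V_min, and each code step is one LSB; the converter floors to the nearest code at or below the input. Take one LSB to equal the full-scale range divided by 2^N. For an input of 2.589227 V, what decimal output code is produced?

47398

Span = 3.58 V. LSB = 3.58 V / 2^16 ≈ 54.63 µV.
V_in − V_min = 2.589227 − (0) = 2.589227 V.
Divide by LSB: 2.589227 × 65536/3.58 = 47398.7656.
Truncating gives code 47398.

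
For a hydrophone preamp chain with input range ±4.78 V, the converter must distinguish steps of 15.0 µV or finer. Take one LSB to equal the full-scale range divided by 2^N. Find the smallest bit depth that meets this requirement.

20 bits

The full-scale span is 4.78 − (-4.78) = 9.56 V.
Required number of levels: 9.56/15.0 µV = 637330; smallest N with 2^N ≥ that is 20.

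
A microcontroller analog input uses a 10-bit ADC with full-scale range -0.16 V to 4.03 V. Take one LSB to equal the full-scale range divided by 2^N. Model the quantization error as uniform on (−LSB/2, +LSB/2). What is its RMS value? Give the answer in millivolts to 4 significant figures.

1.181 mV

Full-scale range = 4.03 V − (-0.16 V) = 4.19 V.
Step size = 4.19/1024 V = 4.09180 mV.
V_rms = LSB/√12 = 4.09180 mV / √12 = 1.181 mV.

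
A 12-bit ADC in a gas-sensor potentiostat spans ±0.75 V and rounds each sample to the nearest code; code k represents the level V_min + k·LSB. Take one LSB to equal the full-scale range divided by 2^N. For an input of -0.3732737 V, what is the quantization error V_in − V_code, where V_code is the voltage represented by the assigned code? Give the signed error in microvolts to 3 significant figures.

−105 µV

The full-scale span is 0.75 − (-0.75) = 1.5 V. LSB = 1.5 V / 2^12 ≈ 366.2 µV.
(V_in − V_min)/LSB = (-0.3732737 − (-0.75)) × 4096/1.5 = 1028.7139 → nearest code k = 1029.
V_code = V_min + k × range/2^12 = -0.75 + 1029 × 1.5/4096 = -0.3731689453 V.
Error = V_in − V_code = -0.3732737 − (-0.3731689453) = −105 µV.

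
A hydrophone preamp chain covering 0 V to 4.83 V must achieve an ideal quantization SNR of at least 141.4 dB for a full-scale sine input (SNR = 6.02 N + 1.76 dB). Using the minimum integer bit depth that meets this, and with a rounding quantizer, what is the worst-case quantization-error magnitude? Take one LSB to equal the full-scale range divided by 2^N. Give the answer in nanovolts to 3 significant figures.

144 nV

Full-scale range = 4.83 V.
6.02 N + 1.76 ≥ 141.4 gives N ≥ 23.196, so the minimum integer is 24.
Step size = 4.83/16777216 V = 287.89 nV.
|e|_max = LSB/2 = 144 nV.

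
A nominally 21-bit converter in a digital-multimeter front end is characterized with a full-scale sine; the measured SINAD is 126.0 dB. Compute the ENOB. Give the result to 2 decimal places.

ENOB = (SINAD − 1.76) / 6.02 = (126.0 − 1.76) / 6.02 = 124.24 / 6.02 = 20.6379.

20.64 bits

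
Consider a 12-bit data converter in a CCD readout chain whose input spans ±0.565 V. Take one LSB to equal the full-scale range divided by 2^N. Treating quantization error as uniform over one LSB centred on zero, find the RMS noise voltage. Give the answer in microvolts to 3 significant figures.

79.6 µV

Span: 0.565 V − (-0.565 V) = 1.13 V.
Step size = 1.13/4096 V = 275.88 µV.
For a uniform distribution on [−LSB/2, +LSB/2], V_rms = LSB/√12 = 275.88 µV/3.4641 = 79.6 µV.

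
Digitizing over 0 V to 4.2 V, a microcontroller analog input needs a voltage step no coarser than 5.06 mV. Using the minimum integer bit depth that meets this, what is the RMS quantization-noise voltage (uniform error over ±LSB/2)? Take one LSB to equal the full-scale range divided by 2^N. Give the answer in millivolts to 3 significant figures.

Range is 4.2 V.
4.2 V / 5.06 mV = 830.0. Since 2^9 = 512 and 2^10 = 1024, N = 10.
Step size = 4.2/1024 V = 4.1016 mV.
RMS noise = LSB/√12 = 1.18 mV.

1.18 mV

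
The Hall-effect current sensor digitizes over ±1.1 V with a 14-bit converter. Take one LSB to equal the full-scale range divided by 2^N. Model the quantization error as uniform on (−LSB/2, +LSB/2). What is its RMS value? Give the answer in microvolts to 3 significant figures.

38.8 µV

Full-scale range = 1.1 V − (-1.1 V) = 2.2 V.
LSB = 2.2 V ÷ 2^14 = 2.2/16384 V = 134.28 µV.
RMS of a uniform error over width LSB is LSB/√12 = 38.8 µV.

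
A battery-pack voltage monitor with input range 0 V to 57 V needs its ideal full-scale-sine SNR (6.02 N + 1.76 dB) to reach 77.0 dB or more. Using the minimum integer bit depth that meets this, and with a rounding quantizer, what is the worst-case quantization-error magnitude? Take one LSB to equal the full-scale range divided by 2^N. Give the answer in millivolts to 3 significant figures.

Range is 57 V.
N ≥ (77.0 − 1.76)/6.02 = 12.498 → N_min = 13.
LSB = 57 V / 2^13 = 6.9580 mV.
|e|_max = LSB/2 = 3.48 mV.

3.48 mV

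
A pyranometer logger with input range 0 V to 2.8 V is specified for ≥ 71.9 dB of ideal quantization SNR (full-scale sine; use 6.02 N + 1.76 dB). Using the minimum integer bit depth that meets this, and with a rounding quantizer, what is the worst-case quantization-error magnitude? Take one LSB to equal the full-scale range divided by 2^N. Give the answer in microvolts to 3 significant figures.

342 µV

Span = 2.8 V.
6.02 N + 1.76 ≥ 71.9 gives N ≥ 11.651, so the minimum integer is 12.
LSB = 2.8 V ÷ 2^12 = 2.8/4096 V = 0.68359 mV.
|e|_max = LSB/2 = 342 µV.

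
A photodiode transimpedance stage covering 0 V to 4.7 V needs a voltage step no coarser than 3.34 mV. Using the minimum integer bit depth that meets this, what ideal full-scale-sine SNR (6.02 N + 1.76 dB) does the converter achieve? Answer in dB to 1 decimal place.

68.0 dB

V_FS = 4.7 V.
4.7 V / 3.34 mV = 1407. Since 2^10 = 1024 and 2^11 = 2048, N = 11.
SNR = 6.02 × 11 + 1.76 = 67.98 dB.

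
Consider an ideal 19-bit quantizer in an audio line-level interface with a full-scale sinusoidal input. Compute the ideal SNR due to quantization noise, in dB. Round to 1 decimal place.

116.1 dB

For an ideal N-bit converter with full-scale sine input, SNR = 6.02 N + 1.76 dB. SNR = 6.02 × 19 + 1.76 = 114.38 + 1.76 = 116.14 dB.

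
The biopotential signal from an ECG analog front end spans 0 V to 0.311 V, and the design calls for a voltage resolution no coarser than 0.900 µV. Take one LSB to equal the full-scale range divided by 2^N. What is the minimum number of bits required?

Span = 0.311 V.
Need 2^N ≥ 0.311 V / 0.900 µV = 345600 → N_min = 19.

19 bits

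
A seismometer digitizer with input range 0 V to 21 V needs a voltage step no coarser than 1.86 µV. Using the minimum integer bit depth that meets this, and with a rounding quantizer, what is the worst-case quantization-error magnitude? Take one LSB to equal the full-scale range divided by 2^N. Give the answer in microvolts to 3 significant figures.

Span = 21 V.
Required number of levels: 21/1.86 µV = 1.1290e7; smallest N with 2^N ≥ that is 24.
LSB = 21 V / 2^24 = 1.2517 µV.
|e|_max = LSB/2 = 0.626 µV.

0.626 µV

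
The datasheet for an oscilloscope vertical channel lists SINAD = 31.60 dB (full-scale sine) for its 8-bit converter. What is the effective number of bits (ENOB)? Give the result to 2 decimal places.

4.96 bits

Inverting SNR = 6.02 N + 1.76: N_eff = (31.60 − 1.76)/6.02 = 4.9568.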